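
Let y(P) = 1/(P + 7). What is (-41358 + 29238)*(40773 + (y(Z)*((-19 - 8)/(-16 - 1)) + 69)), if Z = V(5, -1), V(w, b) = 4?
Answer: -92566269720/187 ≈ -4.9501e+8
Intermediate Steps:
Z = 4
y(P) = 1/(7 + P)
(-41358 + 29238)*(40773 + (y(Z)*((-19 - 8)/(-16 - 1)) + 69)) = (-41358 + 29238)*(40773 + (((-19 - 8)/(-16 - 1))/(7 + 4) + 69)) = -12120*(40773 + ((-27/(-17))/11 + 69)) = -12120*(40773 + ((-27*(-1/17))/11 + 69)) = -12120*(40773 + ((1/11)*(27/17) + 69)) = -12120*(40773 + (27/187 + 69)) = -12120*(40773 + 12930/187) = -12120*7637481/187 = -92566269720/187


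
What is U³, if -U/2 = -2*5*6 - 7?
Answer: 2406104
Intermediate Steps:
U = 134 (U = -2*(-2*5*6 - 7) = -2*(-10*6 - 7) = -2*(-60 - 7) = -2*(-67) = 134)
U³ = 134³ = 2406104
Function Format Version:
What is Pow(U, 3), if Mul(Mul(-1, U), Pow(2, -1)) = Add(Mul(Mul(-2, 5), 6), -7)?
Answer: 2406104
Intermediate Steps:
U = 134 (U = Mul(-2, Add(Mul(Mul(-2, 5), 6), -7)) = Mul(-2, Add(Mul(-10, 6), -7)) = Mul(-2, Add(-60, -7)) = Mul(-2, -67) = 134)
Pow(U, 3) = Pow(134, 3) = 2406104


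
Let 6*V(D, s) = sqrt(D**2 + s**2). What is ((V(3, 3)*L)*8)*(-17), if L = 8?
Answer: -544*sqrt(2) ≈ -769.33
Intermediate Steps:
V(D, s) = sqrt(D**2 + s**2)/6
((V(3, 3)*L)*8)*(-17) = (((sqrt(3**2 + 3**2)/6)*8)*8)*(-17) = (((sqrt(9 + 9)/6)*8)*8)*(-17) = (((sqrt(18)/6)*8)*8)*(-17) = ((((3*sqrt(2))/6)*8)*8)*(-17) = (((sqrt(2)/2)*8)*8)*(-17) = ((4*sqrt(2))*8)*(-17) = (32*sqrt(2))*(-17) = -544*sqrt(2)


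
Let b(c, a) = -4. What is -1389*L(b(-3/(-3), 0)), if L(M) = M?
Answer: 5556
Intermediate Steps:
-1389*L(b(-3/(-3), 0)) = -1389*(-4) = 5556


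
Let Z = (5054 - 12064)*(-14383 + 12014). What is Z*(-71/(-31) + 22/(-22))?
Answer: 664267600/31 ≈ 2.1428e+7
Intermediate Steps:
Z = 16606690 (Z = -7010*(-2369) = 16606690)
Z*(-71/(-31) + 22/(-22)) = 16606690*(-71/(-31) + 22/(-22)) = 16606690*(-71*(-1/31) + 22*(-1/22)) = 16606690*(71/31 - 1) = 16606690*(40/31) = 664267600/31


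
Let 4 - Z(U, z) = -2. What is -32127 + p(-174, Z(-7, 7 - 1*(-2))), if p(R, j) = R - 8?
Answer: -32309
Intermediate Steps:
Z(U, z) = 6 (Z(U, z) = 4 - 1*(-2) = 4 + 2 = 6)
p(R, j) = -8 + R
-32127 + p(-174, Z(-7, 7 - 1*(-2))) = -32127 + (-8 - 174) = -32127 - 182 = -32309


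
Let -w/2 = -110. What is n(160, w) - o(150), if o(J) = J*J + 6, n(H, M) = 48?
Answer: -22458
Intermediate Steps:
w = 220 (w = -2*(-110) = 220)
o(J) = 6 + J² (o(J) = J² + 6 = 6 + J²)
n(160, w) - o(150) = 48 - (6 + 150²) = 48 - (6 + 22500) = 48 - 1*22506 = 48 - 22506 = -22458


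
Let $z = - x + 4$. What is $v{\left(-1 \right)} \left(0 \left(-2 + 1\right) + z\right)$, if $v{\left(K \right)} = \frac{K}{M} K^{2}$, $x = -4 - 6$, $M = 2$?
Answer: $-7$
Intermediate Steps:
$x = -10$ ($x = -4 - 6 = -10$)
$v{\left(K \right)} = \frac{K^{3}}{2}$ ($v{\left(K \right)} = \frac{K}{2} K^{2} = \frac{K^{3}}{2}$)
$z = 14$ ($z = \left(-1\right) \left(-10\right) + 4 = 10 + 4 = 14$)
$v{\left(-1 \right)} \left(0 \left(-2 + 1\right) + z\right) = \frac{\left(-1\right)^{3}}{2} \left(0 \left(-2 + 1\right) + 14\right) = \frac{1}{2} \left(-1\right) \left(0 \left(-1\right) + 14\right) = - \frac{0 + 14}{2} = \left(- \frac{1}{2}\right) 14 = -7$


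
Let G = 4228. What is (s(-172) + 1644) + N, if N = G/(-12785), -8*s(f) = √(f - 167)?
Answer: 21014312/12785 - I*√339/8 ≈ 1643.7 - 2.3015*I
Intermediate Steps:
s(f) = -√(-167 + f)/8 (s(f) = -√(f - 167)/8 = -√(-167 + f)/8)
N = -4228/12785 (N = 4228/(-12785) = 4228*(-1/12785) = -4228/12785 ≈ -0.33070)
(s(-172) + 1644) + N = (-√(-167 - 172)/8 + 1644) - 4228/12785 = (-I*√339/8 + 1644) - 4228/12785 = (1644 - I*√339/8) - 4228/12785 = 21014312/12785 - I*√339/8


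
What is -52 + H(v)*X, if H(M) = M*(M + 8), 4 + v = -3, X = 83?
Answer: -633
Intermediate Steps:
v = -7 (v = -4 - 3 = -7)
H(M) = M*(8 + M)
-52 + H(v)*X = -52 - 7*(8 - 7)*83 = -52 - 7*1*83 = -52 - 7*83 = -52 - 581 = -633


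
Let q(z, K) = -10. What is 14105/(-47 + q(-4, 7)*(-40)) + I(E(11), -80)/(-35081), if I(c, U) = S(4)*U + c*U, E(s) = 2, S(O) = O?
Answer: 494986945/12383593 ≈ 39.971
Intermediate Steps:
I(c, U) = 4*U + U*c (I(c, U) = 4*U + c*U = 4*U + U*c)
14105/(-47 + q(-4, 7)*(-40)) + I(E(11), -80)/(-35081) = 14105/(-47 - 10*(-40)) - 80*(4 + 2)/(-35081) = 14105/(-47 + 400) - 80*6*(-1/35081) = 14105/353 - 480*(-1/35081) = 14105*(1/353) + 480/35081 = 14105/353 + 480/35081 = 494986945/12383593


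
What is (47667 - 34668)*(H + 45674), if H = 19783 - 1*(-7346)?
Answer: 946366197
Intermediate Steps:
H = 27129 (H = 19783 + 7346 = 27129)
(47667 - 34668)*(H + 45674) = (47667 - 34668)*(27129 + 45674) = 12999*72803 = 946366197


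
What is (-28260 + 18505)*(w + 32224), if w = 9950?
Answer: -411407370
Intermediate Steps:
(-28260 + 18505)*(w + 32224) = (-28260 + 18505)*(9950 + 32224) = -9755*42174 = -411407370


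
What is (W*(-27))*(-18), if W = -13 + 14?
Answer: 486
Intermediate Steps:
W = 1
(W*(-27))*(-18) = (1*(-27))*(-18) = -27*(-18) = 486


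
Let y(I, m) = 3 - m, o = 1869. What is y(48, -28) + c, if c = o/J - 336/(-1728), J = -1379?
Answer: 211619/7092 ≈ 29.839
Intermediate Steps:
c = -8233/7092 (c = 1869/(-1379) - 336/(-1728) = 1869*(-1/1379) - 336*(-1/1728) = -267/197 + 7/36 = -8233/7092 ≈ -1.1609)
y(48, -28) + c = (3 - 1*(-28)) - 8233/7092 = (3 + 28) - 8233/7092 = 31 - 8233/7092 = 211619/7092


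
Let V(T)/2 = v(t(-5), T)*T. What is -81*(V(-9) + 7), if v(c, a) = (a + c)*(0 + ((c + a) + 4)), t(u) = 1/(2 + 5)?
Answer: 3045681/49 ≈ 62157.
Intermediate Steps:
t(u) = ⅐ (t(u) = 1/7 = ⅐)
v(c, a) = (a + c)*(4 + a + c) (v(c, a) = (a + c)*(0 + ((a + c) + 4)) = (a + c)*(0 + (4 + a + c)) = (a + c)*(4 + a + c))
V(T) = 2*T*(29/49 + T² + 30*T/7) (V(T) = 2*((T² + (⅐)² + 4*T + 4*(⅐) + 2*T*(⅐))*T) = 2*((T² + 1/49 + 4*T + 4/7 + 2*T/7)*T) = 2*((29/49 + T² + 30*T/7)*T) = 2*(T*(29/49 + T² + 30*T/7)) = 2*T*(29/49 + T² + 30*T/7))
-81*(V(-9) + 7) = -81*((2/49)*(-9)*(29 + 49*(-9)² + 210*(-9)) + 7) = -81*((2/49)*(-9)*(29 + 49*81 - 1890) + 7) = -81*((2/49)*(-9)*(29 + 3969 - 1890) + 7) = -81*((2/49)*(-9)*2108 + 7) = -81*(-37944/49 + 7) = -81*(-37601/49) = 3045681/49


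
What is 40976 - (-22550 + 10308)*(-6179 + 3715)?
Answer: -30123312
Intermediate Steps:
40976 - (-22550 + 10308)*(-6179 + 3715) = 40976 - (-12242)*(-2464) = 40976 - 1*30164288 = 40976 - 30164288 = -30123312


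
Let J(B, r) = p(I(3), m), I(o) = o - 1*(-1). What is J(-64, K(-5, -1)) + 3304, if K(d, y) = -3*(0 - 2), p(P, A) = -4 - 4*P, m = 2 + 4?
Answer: 3284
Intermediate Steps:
I(o) = 1 + o (I(o) = o + 1 = 1 + o)
m = 6
K(d, y) = 6 (K(d, y) = -3*(-2) = 6)
J(B, r) = -20 (J(B, r) = -4 - 4*(1 + 3) = -4 - 4*4 = -4 - 16 = -20)
J(-64, K(-5, -1)) + 3304 = -20 + 3304 = 3284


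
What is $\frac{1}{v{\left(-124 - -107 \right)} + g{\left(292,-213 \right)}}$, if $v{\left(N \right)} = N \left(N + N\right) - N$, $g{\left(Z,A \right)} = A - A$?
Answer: $\frac{1}{595} \approx 0.0016807$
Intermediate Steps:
$g{\left(Z,A \right)} = 0$
$v{\left(N \right)} = - N + 2 N^{2}$ ($v{\left(N \right)} = N 2 N - N = 2 N^{2} - N = - N + 2 N^{2}$)
$\frac{1}{v{\left(-124 - -107 \right)} + g{\left(292,-213 \right)}} = \frac{1}{\left(-124 - -107\right) \left(-1 + 2 \left(-124 - -107\right)\right) + 0} = \frac{1}{\left(-124 + 107\right) \left(-1 + 2 \left(-124 + 107\right)\right) + 0} = \frac{1}{- 17 \left(-1 + 2 \left(-17\right)\right) + 0} = \frac{1}{- 17 \left(-1 - 34\right) + 0} = \frac{1}{\left(-17\right) \left(-35\right) + 0} = \frac{1}{595 + 0} = \frac{1}{595}$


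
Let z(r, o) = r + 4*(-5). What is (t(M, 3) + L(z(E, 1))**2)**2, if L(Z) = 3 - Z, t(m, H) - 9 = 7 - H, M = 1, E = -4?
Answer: 550564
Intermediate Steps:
t(m, H) = 16 - H (t(m, H) = 9 + (7 - H) = 16 - H)
z(r, o) = -20 + r (z(r, o) = r - 20 = -20 + r)
(t(M, 3) + L(z(E, 1))**2)**2 = ((16 - 1*3) + (3 - (-20 - 4))**2)**2 = ((16 - 3) + (3 - 1*(-24))**2)**2 = (13 + (3 + 24)**2)**2 = (13 + 27**2)**2 = (13 + 729)**2 = 742**2 = 550564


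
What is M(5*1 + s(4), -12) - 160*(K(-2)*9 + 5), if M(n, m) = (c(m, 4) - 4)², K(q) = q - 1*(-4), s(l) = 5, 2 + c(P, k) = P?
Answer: -3356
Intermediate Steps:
c(P, k) = -2 + P
K(q) = 4 + q (K(q) = q + 4 = 4 + q)
M(n, m) = (-6 + m)² (M(n, m) = ((-2 + m) - 4)² = (-6 + m)²)
M(5*1 + s(4), -12) - 160*(K(-2)*9 + 5) = (-6 - 12)² - 160*((4 - 2)*9 + 5) = (-18)² - 160*(2*9 + 5) = 324 - 160*(18 + 5) = 324 - 160*23 = 324 - 3680 = -3356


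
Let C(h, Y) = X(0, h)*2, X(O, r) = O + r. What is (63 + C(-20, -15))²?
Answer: 529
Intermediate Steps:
C(h, Y) = 2*h (C(h, Y) = (0 + h)*2 = h*2 = 2*h)
(63 + C(-20, -15))² = (63 + 2*(-20))² = (63 - 40)² = 23² = 529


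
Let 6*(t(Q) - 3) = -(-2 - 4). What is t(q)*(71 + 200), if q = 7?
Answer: 1084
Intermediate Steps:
t(Q) = 4 (t(Q) = 3 + (-(-2 - 4))/6 = 3 + (-1*(-6))/6 = 3 + (⅙)*6 = 3 + 1 = 4)
t(q)*(71 + 200) = 4*(71 + 200) = 4*271 = 1084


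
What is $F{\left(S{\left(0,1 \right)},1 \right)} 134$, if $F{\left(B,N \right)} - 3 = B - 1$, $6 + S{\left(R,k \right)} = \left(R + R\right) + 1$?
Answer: $-402$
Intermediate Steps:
$S{\left(R,k \right)} = -5 + 2 R$ ($S{\left(R,k \right)} = -6 + \left(\left(R + R\right) + 1\right) = -6 + \left(2 R + 1\right) = -6 + \left(1 + 2 R\right) = -5 + 2 R$)
$F{\left(B,N \right)} = 2 + B$ ($F{\left(B,N \right)} = 3 + \left(B - 1\right) = 3 + \left(-1 + B\right) = 2 + B$)
$F{\left(S{\left(0,1 \right)},1 \right)} 134 = \left(2 + \left(-5 + 2 \cdot 0\right)\right) 134 = \left(2 + \left(-5 + 0\right)\right) 134 = \left(2 - 5\right) 134 = \left(-3\right) 134 = -402$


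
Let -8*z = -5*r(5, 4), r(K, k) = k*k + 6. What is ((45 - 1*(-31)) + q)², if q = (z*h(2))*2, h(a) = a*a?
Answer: 34596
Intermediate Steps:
r(K, k) = 6 + k² (r(K, k) = k² + 6 = 6 + k²)
h(a) = a²
z = 55/4 (z = -(-5)*(6 + 4²)/8 = -(-5)*(6 + 16)/8 = -(-5)*22/8 = -⅛*(-110) = 55/4 ≈ 13.750)
q = 110 (q = ((55/4)*2²)*2 = ((55/4)*4)*2 = 55*2 = 110)
((45 - 1*(-31)) + q)² = ((45 - 1*(-31)) + 110)² = ((45 + 31) + 110)² = (76 + 110)² = 186² = 34596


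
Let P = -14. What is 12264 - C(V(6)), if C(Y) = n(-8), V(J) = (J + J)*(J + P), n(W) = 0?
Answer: 12264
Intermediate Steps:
V(J) = 2*J*(-14 + J) (V(J) = (J + J)*(J - 14) = (2*J)*(-14 + J) = 2*J*(-14 + J))
C(Y) = 0
12264 - C(V(6)) = 12264 - 1*0 = 12264 + 0 = 12264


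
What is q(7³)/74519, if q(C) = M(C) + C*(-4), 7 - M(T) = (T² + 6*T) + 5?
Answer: -121077/74519 ≈ -1.6248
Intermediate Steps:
M(T) = 2 - T² - 6*T (M(T) = 7 - ((T² + 6*T) + 5) = 7 - (5 + T² + 6*T) = 7 + (-5 - T² - 6*T) = 2 - T² - 6*T)
q(C) = 2 - C² - 10*C (q(C) = (2 - C² - 6*C) + C*(-4) = (2 - C² - 6*C) - 4*C = 2 - C² - 10*C)
q(7³)/74519 = (2 - (7³)² - 10*7³)/74519 = (2 - 1*343² - 10*343)*(1/74519) = (2 - 1*117649 - 3430)*(1/74519) = (2 - 117649 - 3430)*(1/74519) = -121077*1/74519 = -121077/74519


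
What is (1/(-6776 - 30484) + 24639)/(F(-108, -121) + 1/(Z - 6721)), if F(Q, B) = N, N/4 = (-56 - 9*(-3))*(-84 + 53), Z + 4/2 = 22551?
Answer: 1210906814341/176728803345 ≈ 6.8518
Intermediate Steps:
Z = 22549 (Z = -2 + 22551 = 22549)
N = 3596 (N = 4*((-56 - 9*(-3))*(-84 + 53)) = 4*((-56 + 27)*(-31)) = 4*(-29*(-31)) = 4*899 = 3596)
F(Q, B) = 3596
(1/(-6776 - 30484) + 24639)/(F(-108, -121) + 1/(Z - 6721)) = (1/(-6776 - 30484) + 24639)/(3596 + 1/(22549 - 6721)) = (1/(-37260) + 24639)/(3596 + 1/15828) = (-1/37260 + 24639)/(3596 + 1/15828) = 918049139/(37260*(56917489/15828)) = (918049139/37260)*(15828/56917489) = 1210906814341/176728803345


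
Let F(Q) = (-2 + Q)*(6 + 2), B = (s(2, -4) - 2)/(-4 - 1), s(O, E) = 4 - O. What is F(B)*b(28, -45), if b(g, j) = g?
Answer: -448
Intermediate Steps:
B = 0 (B = ((4 - 1*2) - 2)/(-4 - 1) = ((4 - 2) - 2)/(-5) = (2 - 2)*(-⅕) = 0*(-⅕) = 0)
F(Q) = -16 + 8*Q (F(Q) = (-2 + Q)*8 = -16 + 8*Q)
F(B)*b(28, -45) = (-16 + 8*0)*28 = (-16 + 0)*28 = -16*28 = -448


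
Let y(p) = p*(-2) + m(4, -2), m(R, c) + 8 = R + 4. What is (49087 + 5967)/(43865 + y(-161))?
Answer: 55054/44187 ≈ 1.2459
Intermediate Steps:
m(R, c) = -4 + R (m(R, c) = -8 + (R + 4) = -8 + (4 + R) = -4 + R)
y(p) = -2*p (y(p) = p*(-2) + (-4 + 4) = -2*p + 0 = -2*p)
(49087 + 5967)/(43865 + y(-161)) = (49087 + 5967)/(43865 - 2*(-161)) = 55054/(43865 + 322) = 55054/44187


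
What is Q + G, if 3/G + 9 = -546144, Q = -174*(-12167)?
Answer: 385412525957/182051 ≈ 2.1171e+6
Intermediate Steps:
Q = 2117058
G = -1/182051 (G = 3/(-9 - 546144) = 3/(-546153) = 3*(-1/546153) = -1/182051 ≈ -5.4930e-6)
Q + G = 2117058 - 1/182051 = 385412525957/182051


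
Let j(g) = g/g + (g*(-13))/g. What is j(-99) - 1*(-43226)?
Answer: 43214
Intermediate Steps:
j(g) = -12 (j(g) = 1 + (-13*g)/g = 1 - 13 = -12)
j(-99) - 1*(-43226) = -12 - 1*(-43226) = -12 + 43226 = 43214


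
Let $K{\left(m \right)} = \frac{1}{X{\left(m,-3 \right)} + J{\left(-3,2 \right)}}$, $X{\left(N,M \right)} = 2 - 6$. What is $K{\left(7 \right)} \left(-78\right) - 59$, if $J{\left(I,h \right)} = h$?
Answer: $-20$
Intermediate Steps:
$X{\left(N,M \right)} = -4$ ($X{\left(N,M \right)} = 2 - 6 = -4$)
$K{\left(m \right)} = - \frac{1}{2}$ ($K{\left(m \right)} = \frac{1}{-4 + 2} = \frac{1}{-2} = - \frac{1}{2}$)
$K{\left(7 \right)} \left(-78\right) - 59 = \left(- \frac{1}{2}\right) \left(-78\right) - 59 = 39 - 59 = -20$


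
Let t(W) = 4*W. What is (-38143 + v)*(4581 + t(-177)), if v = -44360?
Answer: -319534119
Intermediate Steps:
(-38143 + v)*(4581 + t(-177)) = (-38143 - 44360)*(4581 + 4*(-177)) = -82503*(4581 - 708) = -82503*3873 = -319534119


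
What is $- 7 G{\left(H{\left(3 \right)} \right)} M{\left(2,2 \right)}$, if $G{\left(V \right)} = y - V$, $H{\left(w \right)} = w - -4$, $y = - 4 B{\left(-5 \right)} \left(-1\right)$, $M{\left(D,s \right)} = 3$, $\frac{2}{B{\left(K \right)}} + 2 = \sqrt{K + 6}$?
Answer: $315$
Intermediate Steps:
$B{\left(K \right)} = \frac{2}{-2 + \sqrt{6 + K}}$ ($B{\left(K \right)} = \frac{2}{-2 + \sqrt{K + 6}} = \frac{2}{-2 + \sqrt{6 + K}}$)
$y = -8$ ($y = - 4 \frac{2}{-2 + \sqrt{6 - 5}} \left(-1\right) = - 4 \frac{2}{-2 + \sqrt{1}} \left(-1\right) = - 4 \frac{2}{-2 + 1} \left(-1\right) = - 4 \frac{2}{-1} \left(-1\right) = - 4 \cdot 2 \left(-1\right) \left(-1\right) = \left(-4\right) \left(-2\right) \left(-1\right) = 8 \left(-1\right) = -8$)
$H{\left(w \right)} = 4 + w$ ($H{\left(w \right)} = w + 4 = 4 + w$)
$G{\left(V \right)} = -8 - V$
$- 7 G{\left(H{\left(3 \right)} \right)} M{\left(2,2 \right)} = - 7 \left(-8 - \left(4 + 3\right)\right) 3 = - 7 \left(-8 - 7\right) 3 = \left(-7\right) \left(-15\right) 3 = 105 \cdot 3 = 315$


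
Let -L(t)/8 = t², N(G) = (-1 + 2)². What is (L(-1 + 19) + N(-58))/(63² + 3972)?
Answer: -2591/7941 ≈ -0.32628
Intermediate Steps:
N(G) = 1 (N(G) = 1² = 1)
L(t) = -8*t²
(L(-1 + 19) + N(-58))/(63² + 3972) = (-8*(-1 + 19)² + 1)/(63² + 3972) = (-8*18² + 1)/(3969 + 3972) = (-8*324 + 1)/7941 = (-2592 + 1)*(1/7941) = -2591*1/7941 = -2591/7941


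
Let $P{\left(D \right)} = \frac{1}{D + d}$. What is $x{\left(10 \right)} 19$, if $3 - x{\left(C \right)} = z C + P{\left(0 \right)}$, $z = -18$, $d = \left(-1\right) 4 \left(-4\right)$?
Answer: $\frac{55613}{16} \approx 3475.8$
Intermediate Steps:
$d = 16$ ($d = \left(-4\right) \left(-4\right) = 16$)
$P{\left(D \right)} = \frac{1}{16 + D}$ ($P{\left(D \right)} = \frac{1}{D + 16} = \frac{1}{16 + D}$)
$x{\left(C \right)} = \frac{47}{16} + 18 C$ ($x{\left(C \right)} = 3 - \left(- 18 C + \frac{1}{16 + 0}\right) = 3 - \left(- 18 C + \frac{1}{16}\right) = 3 - \left(\frac{1}{16} - 18 C\right) = 3 + \left(- \frac{1}{16} + 18 C\right) = \frac{47}{16} + 18 C$)
$x{\left(10 \right)} 19 = \left(\frac{47}{16} + 18 \cdot 10\right) 19 = \left(\frac{47}{16} + 180\right) 19 = \frac{2927}{16} \cdot 19 = \frac{55613}{16}$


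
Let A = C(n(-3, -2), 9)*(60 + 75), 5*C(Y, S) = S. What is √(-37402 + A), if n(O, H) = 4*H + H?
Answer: I*√37159 ≈ 192.77*I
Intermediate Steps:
n(O, H) = 5*H
C(Y, S) = S/5
A = 243 (A = ((⅕)*9)*(60 + 75) = (9/5)*135 = 243)
√(-37402 + A) = √(-37402 + 243) = √(-37159) = I*√37159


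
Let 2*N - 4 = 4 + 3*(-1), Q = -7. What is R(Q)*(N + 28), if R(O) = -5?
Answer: -305/2 ≈ -152.50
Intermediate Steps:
N = 5/2 (N = 2 + (4 + 3*(-1))/2 = 2 + (4 - 3)/2 = 2 + (½)*1 = 2 + ½ = 5/2 ≈ 2.5000)
R(Q)*(N + 28) = -5*(5/2 + 28) = -5*61/2 = -305/2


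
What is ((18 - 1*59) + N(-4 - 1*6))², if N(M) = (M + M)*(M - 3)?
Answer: 47961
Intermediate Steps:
N(M) = 2*M*(-3 + M) (N(M) = (2*M)*(-3 + M) = 2*M*(-3 + M))
((18 - 1*59) + N(-4 - 1*6))² = ((18 - 1*59) + 2*(-4 - 1*6)*(-3 + (-4 - 1*6)))² = ((18 - 59) + 2*(-4 - 6)*(-3 + (-4 - 6)))² = (-41 + 2*(-10)*(-3 - 10))² = (-41 + 2*(-10)*(-13))² = (-41 + 260)² = 219² = 47961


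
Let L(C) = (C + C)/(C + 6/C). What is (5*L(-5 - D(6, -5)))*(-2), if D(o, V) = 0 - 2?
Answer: -12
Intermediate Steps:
D(o, V) = -2
L(C) = 2*C/(C + 6/C) (L(C) = (2*C)/(C + 6/C) = 2*C/(C + 6/C))
(5*L(-5 - D(6, -5)))*(-2) = (5*(2*(-5 - 1*(-2))²/(6 + (-5 - 1*(-2))²)))*(-2) = (5*(2*(-5 + 2)²/(6 + (-5 + 2)²)))*(-2) = (5*(2*(-3)²/(6 + (-3)²)))*(-2) = (5*(2*9/(6 + 9)))*(-2) = (5*(2*9/15))*(-2) = (5*(2*9*(1/15)))*(-2) = (5*(6/5))*(-2) = 6*(-2) = -12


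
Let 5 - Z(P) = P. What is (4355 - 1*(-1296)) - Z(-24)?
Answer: 5622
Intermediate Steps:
Z(P) = 5 - P
(4355 - 1*(-1296)) - Z(-24) = (4355 - 1*(-1296)) - (5 - 1*(-24)) = (4355 + 1296) - (5 + 24) = 5651 - 1*29 = 5651 - 29 = 5622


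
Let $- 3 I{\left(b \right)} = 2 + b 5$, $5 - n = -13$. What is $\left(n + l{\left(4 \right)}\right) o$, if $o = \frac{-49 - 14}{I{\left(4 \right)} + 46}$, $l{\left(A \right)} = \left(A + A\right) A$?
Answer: $- \frac{4725}{58} \approx -81.466$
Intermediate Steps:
$n = 18$ ($n = 5 - -13 = 5 + 13 = 18$)
$l{\left(A \right)} = 2 A^{2}$ ($l{\left(A \right)} = 2 A A = 2 A^{2}$)
$I{\left(b \right)} = - \frac{2}{3} - \frac{5 b}{3}$ ($I{\left(b \right)} = - \frac{2 + b 5}{3} = - \frac{2 + 5 b}{3} = - \frac{2}{3} - \frac{5 b}{3}$)
$o = - \frac{189}{116}$ ($o = \frac{-49 - 14}{\left(- \frac{2}{3} - \frac{20}{3}\right) + 46} = - \frac{63}{\left(- \frac{2}{3} - \frac{20}{3}\right) + 46} = - \frac{63}{- \frac{22}{3} + 46} = - \frac{63}{\frac{116}{3}} = \left(-63\right) \frac{3}{116} = - \frac{189}{116} \approx -1.6293$)
$\left(n + l{\left(4 \right)}\right) o = \left(18 + 2 \cdot 4^{2}\right) \left(- \frac{189}{116}\right) = \left(18 + 2 \cdot 16\right) \left(- \frac{189}{116}\right) = \left(18 + 32\right) \left(- \frac{189}{116}\right) = 50 \left(- \frac{189}{116}\right) = - \frac{4725}{58}$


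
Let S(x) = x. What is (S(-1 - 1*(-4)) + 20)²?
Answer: 529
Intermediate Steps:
(S(-1 - 1*(-4)) + 20)² = ((-1 - 1*(-4)) + 20)² = ((-1 + 4) + 20)² = (3 + 20)² = 23² = 529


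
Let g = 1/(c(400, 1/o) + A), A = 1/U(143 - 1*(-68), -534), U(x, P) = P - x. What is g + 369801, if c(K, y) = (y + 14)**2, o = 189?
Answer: 1930319822983329/5219887984 ≈ 3.6980e+5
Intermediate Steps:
c(K, y) = (14 + y)**2
A = -1/745 (A = 1/(-534 - (143 - 1*(-68))) = 1/(-534 - (143 + 68)) = 1/(-534 - 1*211) = 1/(-534 - 211) = 1/(-745) = -1/745 ≈ -0.0013423)
g = 26612145/5219887984 (g = 1/((14 + 1/189)**2 - 1/745) = 1/((2647/189)**2 - 1/745) = 1/(7006609/35721 - 1/745) = 1/(5219887984/26612145) = 26612145/5219887984 ≈ 0.0050982)
g + 369801 = 26612145/5219887984 + 369801 = 1930319822983329/5219887984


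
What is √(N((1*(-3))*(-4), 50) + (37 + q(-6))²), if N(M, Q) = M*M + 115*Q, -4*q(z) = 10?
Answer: √28337/2 ≈ 84.168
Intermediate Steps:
q(z) = -5/2 (q(z) = -¼*10 = -5/2)
N(M, Q) = M² + 115*Q
√(N((1*(-3))*(-4), 50) + (37 + q(-6))²) = √((((1*(-3))*(-4))² + 115*50) + (37 - 5/2)²) = √(((-3*(-4))² + 5750) + (69/2)²) = √((12² + 5750) + 4761/4) = √((144 + 5750) + 4761/4) = √(5894 + 4761/4) = √(28337/4) = √28337/2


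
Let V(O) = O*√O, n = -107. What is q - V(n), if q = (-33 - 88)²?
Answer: 14641 + 107*I*√107 ≈ 14641.0 + 1106.8*I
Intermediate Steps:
V(O) = O^(3/2)
q = 14641 (q = (-121)² = 14641)
q - V(n) = 14641 - (-107)^(3/2) = 14641 - (-107)*I*√107 = 14641 + 107*I*√107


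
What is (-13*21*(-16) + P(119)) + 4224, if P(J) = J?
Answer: 8711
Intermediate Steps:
(-13*21*(-16) + P(119)) + 4224 = (-13*21*(-16) + 119) + 4224 = (-273*(-16) + 119) + 4224 = (4368 + 119) + 4224 = 4487 + 4224 = 8711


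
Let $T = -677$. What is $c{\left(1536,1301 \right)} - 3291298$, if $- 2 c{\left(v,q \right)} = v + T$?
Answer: $- \frac{6583455}{2} \approx -3.2917 \cdot 10^{6}$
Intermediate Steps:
$c{\left(v,q \right)} = \frac{677}{2} - \frac{v}{2}$ ($c{\left(v,q \right)} = - \frac{v - 677}{2} = - \frac{-677 + v}{2} = \frac{677}{2} - \frac{v}{2}$)
$c{\left(1536,1301 \right)} - 3291298 = \left(\frac{677}{2} - 768\right) - 3291298 = - \frac{859}{2} - 3291298 = - \frac{6583455}{2}$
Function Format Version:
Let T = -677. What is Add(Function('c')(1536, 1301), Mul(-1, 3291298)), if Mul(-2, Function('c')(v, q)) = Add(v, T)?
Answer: Rational(-6583455, 2) ≈ -3.2917e+6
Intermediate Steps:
Function('c')(v, q) = Add(Rational(677, 2), Mul(Rational(-1, 2), v)) (Function('c')(v, q) = Mul(Rational(-1, 2), Add(v, -677)) = Mul(Rational(-1, 2), Add(-677, v)) = Add(Rational(677, 2), Mul(Rational(-1, 2), v)))
Add(Function('c')(1536, 1301), Mul(-1, 3291298)) = Add(Add(Rational(677, 2), Mul(Rational(-1, 2), 1536)), Mul(-1, 3291298)) = Add(Add(Rational(677, 2), -768), -3291298) = Add(Rational(-859, 2), -3291298) = Rational(-6583455, 2)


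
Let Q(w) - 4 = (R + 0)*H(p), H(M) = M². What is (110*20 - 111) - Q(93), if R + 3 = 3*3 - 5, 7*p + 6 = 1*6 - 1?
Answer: 102164/49 ≈ 2085.0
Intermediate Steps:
p = -⅐ (p = -6/7 + (1*6 - 1)/7 = -6/7 + (6 - 1)/7 = -6/7 + (⅐)*5 = -6/7 + 5/7 = -⅐ ≈ -0.14286)
R = 1 (R = -3 + (3*3 - 5) = -3 + (9 - 5) = -3 + 4 = 1)
Q(w) = 197/49 (Q(w) = 4 + (1 + 0)*(-⅐)² = 4 + 1*(1/49) = 4 + 1/49 = 197/49)
(110*20 - 111) - Q(93) = (110*20 - 111) - 1*197/49 = (2200 - 111) - 197/49 = 2089 - 197/49 = 102164/49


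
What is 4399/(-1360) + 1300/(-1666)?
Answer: -267551/66640 ≈ -4.0149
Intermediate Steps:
4399/(-1360) + 1300/(-1666) = 4399*(-1/1360) + 1300*(-1/1666) = -4399/1360 - 650/833 = -267551/66640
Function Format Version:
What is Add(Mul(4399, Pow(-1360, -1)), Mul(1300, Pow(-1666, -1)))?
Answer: Rational(-267551, 66640) ≈ -4.0149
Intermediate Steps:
Add(Mul(4399, Pow(-1360, -1)), Mul(1300, Pow(-1666, -1))) = Add(Mul(4399, Rational(-1, 1360)), Mul(1300, Rational(-1, 1666))) = Add(Rational(-4399, 1360), Rational(-650, 833)) = Rational(-267551, 66640)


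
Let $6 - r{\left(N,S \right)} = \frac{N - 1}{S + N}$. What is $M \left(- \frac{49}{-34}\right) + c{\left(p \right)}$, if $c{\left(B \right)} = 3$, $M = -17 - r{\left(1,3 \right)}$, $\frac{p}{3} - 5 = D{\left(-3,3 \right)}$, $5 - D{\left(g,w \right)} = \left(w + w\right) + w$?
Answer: $- \frac{1025}{34} \approx -30.147$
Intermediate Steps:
$r{\left(N,S \right)} = 6 - \frac{-1 + N}{N + S}$ ($r{\left(N,S \right)} = 6 - \frac{N - 1}{S + N} = 6 - \frac{-1 + N}{N + S}$)
$D{\left(g,w \right)} = 5 - 3 w$ ($D{\left(g,w \right)} = 5 - \left(\left(w + w\right) + w\right) = 5 - \left(2 w + w\right) = 5 - 3 w$)
$p = 3$ ($p = 15 + 3 \left(5 - 9\right) = 15 + 3 \left(-4\right) = 15 - 12 = 3$)
$M = -23$ ($M = -17 - \frac{1 + 5 \cdot 1 + 6 \cdot 3}{1 + 3} = -17 - \frac{1 + 5 + 18}{4} = -17 - \frac{1}{4} \cdot 24 = -17 - 6 = -23$)
$M \left(- \frac{49}{-34}\right) + c{\left(p \right)} = - 23 \left(- \frac{49}{-34}\right) + 3 = - 23 \left(\left(-49\right) \left(- \frac{1}{34}\right)\right) + 3 = \left(-23\right) \frac{49}{34} + 3 = - \frac{1127}{34} + 3 = - \frac{1025}{34}$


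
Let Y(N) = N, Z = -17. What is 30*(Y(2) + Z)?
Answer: -450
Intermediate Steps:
30*(Y(2) + Z) = 30*(2 - 17) = 30*(-15) = -450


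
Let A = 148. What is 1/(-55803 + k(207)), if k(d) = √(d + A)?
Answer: -55803/3113974454 - √355/3113974454 ≈ -1.7926e-5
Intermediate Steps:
k(d) = √(148 + d) (k(d) = √(d + 148) = √(148 + d))
1/(-55803 + k(207)) = 1/(-55803 + √(148 + 207)) = 1/(-55803 + √355)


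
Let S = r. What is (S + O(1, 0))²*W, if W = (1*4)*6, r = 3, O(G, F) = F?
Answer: 216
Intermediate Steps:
S = 3
W = 24 (W = 4*6 = 24)
(S + O(1, 0))²*W = (3 + 0)²*24 = 3²*24 = 9*24 = 216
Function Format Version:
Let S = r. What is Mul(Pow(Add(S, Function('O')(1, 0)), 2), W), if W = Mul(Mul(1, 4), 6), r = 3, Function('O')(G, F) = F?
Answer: 216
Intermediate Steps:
S = 3
W = 24 (W = Mul(4, 6) = 24)
Mul(Pow(Add(S, Function('O')(1, 0)), 2), W) = Mul(Pow(Add(3, 0), 2), 24) = Mul(Pow(3, 2), 24) = Mul(9, 24) = 216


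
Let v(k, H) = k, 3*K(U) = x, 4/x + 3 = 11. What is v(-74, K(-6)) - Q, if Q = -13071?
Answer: 12997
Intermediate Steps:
x = 1/2 (x = 4/(-3 + 11) = 4/8 = 4*(1/8) = 1/2 ≈ 0.50000)
K(U) = 1/6 (K(U) = (1/3)*(1/2) = 1/6)
v(-74, K(-6)) - Q = -74 - 1*(-13071) = -74 + 13071 = 12997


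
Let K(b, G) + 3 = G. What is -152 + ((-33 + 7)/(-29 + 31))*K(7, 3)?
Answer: -152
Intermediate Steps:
K(b, G) = -3 + G
-152 + ((-33 + 7)/(-29 + 31))*K(7, 3) = -152 + ((-33 + 7)/(-29 + 31))*(-3 + 3) = -152 - 26/2*0 = -152 - 26*½*0 = -152 - 13*0 = -152 + 0 = -152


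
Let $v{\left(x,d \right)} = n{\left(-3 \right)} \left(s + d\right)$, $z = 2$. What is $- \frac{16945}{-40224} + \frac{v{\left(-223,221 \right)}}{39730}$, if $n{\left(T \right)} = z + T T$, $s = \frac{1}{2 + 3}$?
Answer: $\frac{1927744717}{3995248800} \approx 0.48251$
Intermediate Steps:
$s = \frac{1}{5} \approx 0.2$
$n{\left(T \right)} = 2 + T^{2}$ ($n{\left(T \right)} = 2 + T T = 2 + T^{2}$)
$v{\left(x,d \right)} = \frac{11}{5} + 11 d$ ($v{\left(x,d \right)} = \left(2 + \left(-3\right)^{2}\right) \left(\frac{1}{5} + d\right) = \left(2 + 9\right) \left(\frac{1}{5} + d\right) = 11 \left(\frac{1}{5} + d\right) = \frac{11}{5} + 11 d$)
$- \frac{16945}{-40224} + \frac{v{\left(-223,221 \right)}}{39730} = - \frac{16945}{-40224} + \frac{\frac{11}{5} + 11 \cdot 221}{39730} = \left(-16945\right) \left(- \frac{1}{40224}\right) + \left(\frac{11}{5} + 2431\right) \frac{1}{39730} = \frac{16945}{40224} + \frac{12166}{5} \cdot \frac{1}{39730} = \frac{16945}{40224} + \frac{6083}{99325} = \frac{1927744717}{3995248800}$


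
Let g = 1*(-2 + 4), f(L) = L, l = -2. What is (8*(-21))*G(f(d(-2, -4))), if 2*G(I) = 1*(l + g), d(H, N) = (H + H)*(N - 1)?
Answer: 0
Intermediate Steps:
d(H, N) = 2*H*(-1 + N) (d(H, N) = (2*H)*(-1 + N) = 2*H*(-1 + N))
g = 2 (g = 1*2 = 2)
G(I) = 0 (G(I) = (1*(-2 + 2))/2 = (1*0)/2 = (1/2)*0 = 0)
(8*(-21))*G(f(d(-2, -4))) = (8*(-21))*0 = -168*0 = 0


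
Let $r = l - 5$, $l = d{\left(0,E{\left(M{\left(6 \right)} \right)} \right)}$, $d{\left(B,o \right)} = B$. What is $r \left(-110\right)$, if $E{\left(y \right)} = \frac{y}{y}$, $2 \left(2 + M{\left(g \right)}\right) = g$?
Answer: $550$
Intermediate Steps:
$M{\left(g \right)} = -2 + \frac{g}{2}$
$E{\left(y \right)} = 1$
$l = 0$
$r = -5$ ($r = 0 - 5 = -5$)
$r \left(-110\right) = \left(-5\right) \left(-110\right) = 550$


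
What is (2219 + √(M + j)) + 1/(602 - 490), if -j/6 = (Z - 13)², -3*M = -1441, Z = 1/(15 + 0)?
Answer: 248529/112 + I*√117741/15 ≈ 2219.0 + 22.876*I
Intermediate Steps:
Z = 1/15 ≈ 0.066667
M = 1441/3 (M = -⅓*(-1441) = 1441/3 ≈ 480.33)
j = -75272/75 (j = -6*(1/15 - 13)² = -6*(-194/15)² = -6*37636/225 = -75272/75 ≈ -1003.6)
(2219 + √(M + j)) + 1/(602 - 490) = (2219 + √(1441/3 - 75272/75)) + 1/(602 - 490) = (2219 + √(-39247/75)) + 1/112 = (2219 + I*√117741/15) + 1/112 = 248529/112 + I*√117741/15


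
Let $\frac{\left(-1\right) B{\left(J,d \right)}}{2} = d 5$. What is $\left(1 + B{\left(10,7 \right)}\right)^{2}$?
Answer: $4761$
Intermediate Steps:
$B{\left(J,d \right)} = - 10 d$ ($B{\left(J,d \right)} = - 2 d 5 = - 2 \cdot 5 d = - 10 d$)
$\left(1 + B{\left(10,7 \right)}\right)^{2} = \left(1 - 70\right)^{2} = \left(-69\right)^{2} = 4761$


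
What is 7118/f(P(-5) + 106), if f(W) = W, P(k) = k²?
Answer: 7118/131 ≈ 54.336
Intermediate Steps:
7118/f(P(-5) + 106) = 7118/((-5)² + 106) = 7118/(25 + 106) = 7118/131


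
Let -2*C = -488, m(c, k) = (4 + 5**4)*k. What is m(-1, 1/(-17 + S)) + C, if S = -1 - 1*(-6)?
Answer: 2299/12 ≈ 191.58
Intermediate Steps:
S = 5 (S = -1 + 6 = 5)
m(c, k) = 629*k (m(c, k) = (4 + 625)*k = 629*k)
C = 244 (C = -1/2*(-488) = 244)
m(-1, 1/(-17 + S)) + C = 629/(-17 + 5) + 244 = 629/(-12) + 244 = 629*(-1/12) + 244 = -629/12 + 244 = 2299/12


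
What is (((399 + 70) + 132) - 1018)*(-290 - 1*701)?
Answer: 413247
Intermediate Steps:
(((399 + 70) + 132) - 1018)*(-290 - 1*701) = ((469 + 132) - 1018)*(-290 - 701) = (601 - 1018)*(-991) = -417*(-991) = 413247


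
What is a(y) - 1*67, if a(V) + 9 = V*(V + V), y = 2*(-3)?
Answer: -4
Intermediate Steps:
y = -6
a(V) = -9 + 2*V² (a(V) = -9 + V*(V + V) = -9 + V*(2*V) = -9 + 2*V²)
a(y) - 1*67 = (-9 + 2*(-6)²) - 1*67 = (-9 + 2*36) - 67 = (-9 + 72) - 67 = 63 - 67 = -4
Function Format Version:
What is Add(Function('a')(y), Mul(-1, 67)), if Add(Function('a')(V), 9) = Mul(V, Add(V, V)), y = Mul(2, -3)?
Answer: -4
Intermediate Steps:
y = -6
Function('a')(V) = Add(-9, Mul(2, Pow(V, 2))) (Function('a')(V) = Add(-9, Mul(V, Add(V, V))) = Add(-9, Mul(V, Mul(2, V))) = Add(-9, Mul(2, Pow(V, 2))))
Add(Function('a')(y), Mul(-1, 67)) = Add(Add(-9, Mul(2, Pow(-6, 2))), Mul(-1, 67)) = Add(Add(-9, Mul(2, 36)), -67) = Add(Add(-9, 72), -67) = Add(63, -67) = -4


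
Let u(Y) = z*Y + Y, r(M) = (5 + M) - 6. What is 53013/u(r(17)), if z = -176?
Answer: -53013/2800 ≈ -18.933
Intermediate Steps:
r(M) = -1 + M
u(Y) = -175*Y (u(Y) = -176*Y + Y = -175*Y)
53013/u(r(17)) = 53013/((-175*(-1 + 17))) = 53013/((-175*16)) = 53013/(-2800) = 53013*(-1/2800) = -53013/2800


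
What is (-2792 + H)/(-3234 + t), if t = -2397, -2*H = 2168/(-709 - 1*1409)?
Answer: 2956186/5963229 ≈ 0.49574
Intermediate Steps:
H = 542/1059 (H = -1084/(-709 - 1*1409) = -1084/(-709 - 1409) = -1084/(-2118) = -1084*(-1)/2118 = -½*(-1084/1059) = 542/1059 ≈ 0.51180)
(-2792 + H)/(-3234 + t) = (-2792 + 542/1059)/(-3234 - 2397) = -2956186/1059/(-5631) = -2956186/1059*(-1/5631) = 2956186/5963229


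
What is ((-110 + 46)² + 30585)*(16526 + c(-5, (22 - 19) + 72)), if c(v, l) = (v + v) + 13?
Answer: 573242249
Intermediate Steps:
c(v, l) = 13 + 2*v (c(v, l) = 2*v + 13 = 13 + 2*v)
((-110 + 46)² + 30585)*(16526 + c(-5, (22 - 19) + 72)) = ((-110 + 46)² + 30585)*(16526 + (13 + 2*(-5))) = ((-64)² + 30585)*(16526 + (13 - 10)) = (4096 + 30585)*(16526 + 3) = 34681*16529 = 573242249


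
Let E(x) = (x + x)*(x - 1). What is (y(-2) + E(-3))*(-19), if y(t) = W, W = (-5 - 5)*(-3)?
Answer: -1026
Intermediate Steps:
W = 30 (W = -10*(-3) = 30)
y(t) = 30
E(x) = 2*x*(-1 + x) (E(x) = (2*x)*(-1 + x) = 2*x*(-1 + x))
(y(-2) + E(-3))*(-19) = (30 + 2*(-3)*(-1 - 3))*(-19) = (30 + 2*(-3)*(-4))*(-19) = (30 + 24)*(-19) = 54*(-19) = -1026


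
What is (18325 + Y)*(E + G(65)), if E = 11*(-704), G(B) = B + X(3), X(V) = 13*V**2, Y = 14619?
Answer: -249122528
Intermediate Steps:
G(B) = 117 + B (G(B) = B + 13*3**2 = B + 13*9 = B + 117 = 117 + B)
E = -7744
(18325 + Y)*(E + G(65)) = (18325 + 14619)*(-7744 + (117 + 65)) = 32944*(-7744 + 182) = 32944*(-7562) = -249122528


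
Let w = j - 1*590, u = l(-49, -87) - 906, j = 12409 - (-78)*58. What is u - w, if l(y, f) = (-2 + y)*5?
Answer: -17504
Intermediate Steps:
l(y, f) = -10 + 5*y
j = 16933 (j = 12409 - 1*(-4524) = 12409 + 4524 = 16933)
u = -1161 (u = (-10 + 5*(-49)) - 906 = (-10 - 245) - 906 = -255 - 906 = -1161)
w = 16343 (w = 16933 - 1*590 = 16933 - 590 = 16343)
u - w = -1161 - 1*16343 = -1161 - 16343 = -17504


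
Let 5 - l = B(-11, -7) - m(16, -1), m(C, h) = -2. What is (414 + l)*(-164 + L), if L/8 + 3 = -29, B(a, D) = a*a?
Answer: -124320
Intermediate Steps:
B(a, D) = a**2
L = -256 (L = -24 + 8*(-29) = -24 - 232 = -256)
l = -118 (l = 5 - ((-11)**2 - 1*(-2)) = 5 - (121 + 2) = 5 - 1*123 = 5 - 123 = -118)
(414 + l)*(-164 + L) = (414 - 118)*(-164 - 256) = 296*(-420) = -124320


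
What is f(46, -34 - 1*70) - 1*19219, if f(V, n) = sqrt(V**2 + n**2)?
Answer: -19219 + 2*sqrt(3233) ≈ -19105.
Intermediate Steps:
f(46, -34 - 1*70) - 1*19219 = sqrt(46**2 + (-34 - 1*70)**2) - 1*19219 = sqrt(2116 + (-34 - 70)**2) - 19219 = sqrt(2116 + (-104)**2) - 19219 = sqrt(2116 + 10816) - 19219 = sqrt(12932) - 19219 = 2*sqrt(3233) - 19219 = -19219 + 2*sqrt(3233)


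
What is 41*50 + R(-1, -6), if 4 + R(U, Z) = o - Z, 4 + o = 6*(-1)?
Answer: 2042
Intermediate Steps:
o = -10 (o = -4 + 6*(-1) = -4 - 6 = -10)
R(U, Z) = -14 - Z (R(U, Z) = -4 + (-10 - Z) = -14 - Z)
41*50 + R(-1, -6) = 41*50 + (-14 - 1*(-6)) = 2050 + (-14 + 6) = 2050 - 8 = 2042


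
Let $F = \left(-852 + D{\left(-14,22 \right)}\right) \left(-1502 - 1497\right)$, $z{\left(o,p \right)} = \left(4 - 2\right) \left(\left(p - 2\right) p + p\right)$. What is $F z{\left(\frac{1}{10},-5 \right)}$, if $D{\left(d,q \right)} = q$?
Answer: $149350200$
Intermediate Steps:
$z{\left(o,p \right)} = 2 p + 2 p \left(-2 + p\right)$ ($z{\left(o,p \right)} = 2 \left(\left(-2 + p\right) p + p\right) = 2 \left(p \left(-2 + p\right) + p\right) = 2 \left(p + p \left(-2 + p\right)\right) = 2 p + 2 p \left(-2 + p\right)$)
$F = 2489170$ ($F = \left(-852 + 22\right) \left(-1502 - 1497\right) = \left(-830\right) \left(-2999\right) = 2489170$)
$F z{\left(\frac{1}{10},-5 \right)} = 2489170 \cdot 2 \left(-5\right) \left(-1 - 5\right) = 2489170 \cdot 2 \left(-5\right) \left(-6\right) = 2489170 \cdot 60 = 149350200$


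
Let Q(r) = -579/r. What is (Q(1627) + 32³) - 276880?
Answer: -397170803/1627 ≈ -2.4411e+5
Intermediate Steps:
(Q(1627) + 32³) - 276880 = (-579/1627 + 32³) - 276880 = (-579*1/1627 + 32768) - 276880 = (-579/1627 + 32768) - 276880 = 53312957/1627 - 276880 = -397170803/1627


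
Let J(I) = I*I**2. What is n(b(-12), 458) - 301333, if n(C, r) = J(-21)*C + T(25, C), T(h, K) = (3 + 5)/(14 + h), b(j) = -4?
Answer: -10307263/39 ≈ -2.6429e+5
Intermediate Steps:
J(I) = I**3
T(h, K) = 8/(14 + h)
n(C, r) = 8/39 - 9261*C (n(C, r) = (-21)**3*C + 8/(14 + 25) = -9261*C + 8/39 = 8/39 - 9261*C)
n(b(-12), 458) - 301333 = (8/39 - 9261*(-4)) - 301333 = (8/39 + 37044) - 301333 = 1444724/39 - 301333 = -10307263/39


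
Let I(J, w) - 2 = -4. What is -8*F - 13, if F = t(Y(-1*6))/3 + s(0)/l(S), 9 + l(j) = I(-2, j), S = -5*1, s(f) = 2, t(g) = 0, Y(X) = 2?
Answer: -127/11 ≈ -11.545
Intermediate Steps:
I(J, w) = -2 (I(J, w) = 2 - 4 = -2)
S = -5
l(j) = -11 (l(j) = -9 - 2 = -11)
F = -2/11 (F = 0/3 + 2/(-11) = 0*(⅓) + 2*(-1/11) = 0 - 2/11 = -2/11 ≈ -0.18182)
-8*F - 13 = -8*(-2/11) - 13 = 16/11 - 13 = -127/11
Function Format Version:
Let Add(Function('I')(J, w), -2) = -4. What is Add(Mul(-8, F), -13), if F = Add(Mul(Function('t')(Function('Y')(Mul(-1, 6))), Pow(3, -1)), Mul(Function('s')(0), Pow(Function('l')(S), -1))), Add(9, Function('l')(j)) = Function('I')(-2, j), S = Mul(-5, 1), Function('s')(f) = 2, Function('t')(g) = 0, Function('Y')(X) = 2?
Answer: Rational(-127, 11) ≈ -11.545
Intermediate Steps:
Function('I')(J, w) = -2 (Function('I')(J, w) = Add(2, -4) = -2)
S = -5
Function('l')(j) = -11 (Function('l')(j) = Add(-9, -2) = -11)
F = Rational(-2, 11) (F = Add(Mul(0, Pow(3, -1)), Mul(2, Pow(-11, -1))) = Add(Mul(0, Rational(1, 3)), Mul(2, Rational(-1, 11))) = Add(0, Rational(-2, 11)) = Rational(-2, 11) ≈ -0.18182)
Add(Mul(-8, F), -13) = Add(Mul(-8, Rational(-2, 11)), -13) = Add(Rational(16, 11), -13) = Rational(-127, 11)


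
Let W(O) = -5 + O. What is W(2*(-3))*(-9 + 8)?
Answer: 11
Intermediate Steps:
W(2*(-3))*(-9 + 8) = (-5 + 2*(-3))*(-9 + 8) = (-5 - 6)*(-1) = -11*(-1) = 11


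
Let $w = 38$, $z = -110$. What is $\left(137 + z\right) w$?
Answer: $1026$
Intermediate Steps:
$\left(137 + z\right) w = \left(137 - 110\right) 38 = 27 \cdot 38 = 1026$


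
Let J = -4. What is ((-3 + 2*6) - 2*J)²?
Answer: 289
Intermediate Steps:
((-3 + 2*6) - 2*J)² = ((-3 + 2*6) - 2*(-4))² = ((-3 + 12) + 8)² = (9 + 8)² = 17² = 289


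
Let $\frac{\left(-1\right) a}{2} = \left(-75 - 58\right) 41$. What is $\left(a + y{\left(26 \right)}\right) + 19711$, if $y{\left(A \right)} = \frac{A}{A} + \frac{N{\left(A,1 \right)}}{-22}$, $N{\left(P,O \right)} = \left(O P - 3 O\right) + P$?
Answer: $\frac{673547}{22} \approx 30616.0$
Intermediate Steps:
$a = 10906$ ($a = - 2 \left(-75 - 58\right) 41 = - 2 \left(\left(-133\right) 41\right) = \left(-2\right) \left(-5453\right) = 10906$)
$N{\left(P,O \right)} = P - 3 O + O P$ ($N{\left(P,O \right)} = \left(- 3 O + O P\right) + P = P - 3 O + O P$)
$y{\left(A \right)} = \frac{25}{22} - \frac{A}{11}$ ($y{\left(A \right)} = \frac{A}{A} + \frac{A - 3 + 1 A}{-22} = 1 + \left(A - 3 + A\right) \left(- \frac{1}{22}\right) = 1 + \left(-3 + 2 A\right) \left(- \frac{1}{22}\right) = 1 - \left(- \frac{3}{22} + \frac{A}{11}\right) = \frac{25}{22} - \frac{A}{11}$)
$\left(a + y{\left(26 \right)}\right) + 19711 = \left(10906 + \left(\frac{25}{22} - \frac{26}{11}\right)\right) + 19711 = \left(10906 - \frac{27}{22}\right) + 19711 = \frac{239905}{22} + 19711 = \frac{673547}{22}$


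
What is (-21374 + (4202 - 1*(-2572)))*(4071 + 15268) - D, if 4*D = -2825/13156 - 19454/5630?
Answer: -41826268698143213/148136560 ≈ -2.8235e+8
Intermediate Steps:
D = -135920787/148136560 (D = (-2825/13156 - 19454/5630)/4 = (-2825*1/13156 - 19454*1/5630)/4 = (-2825/13156 - 9727/2815)/4 = (1/4)*(-135920787/37034140) = -135920787/148136560 ≈ -0.91754)
(-21374 + (4202 - 1*(-2572)))*(4071 + 15268) - D = (-21374 + (4202 - 1*(-2572)))*(4071 + 15268) - 1*(-135920787/148136560) = (-21374 + (4202 + 2572))*19339 + 135920787/148136560 = (-21374 + 6774)*19339 + 135920787/148136560 = -14600*19339 + 135920787/148136560 = -282349400 + 135920787/148136560 = -41826268698143213/148136560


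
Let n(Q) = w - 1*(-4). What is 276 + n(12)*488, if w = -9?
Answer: -2164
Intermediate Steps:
n(Q) = -5 (n(Q) = -9 - 1*(-4) = -9 + 4 = -5)
276 + n(12)*488 = 276 - 5*488 = 276 - 2440 = -2164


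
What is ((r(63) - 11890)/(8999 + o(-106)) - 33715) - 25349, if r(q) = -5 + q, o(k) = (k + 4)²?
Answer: -1146030624/19403 ≈ -59065.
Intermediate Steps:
o(k) = (4 + k)²
((r(63) - 11890)/(8999 + o(-106)) - 33715) - 25349 = (((-5 + 63) - 11890)/(8999 + (4 - 106)²) - 33715) - 25349 = ((58 - 11890)/(8999 + (-102)²) - 33715) - 25349 = (-11832/(8999 + 10404) - 33715) - 25349 = (-11832/19403 - 33715) - 25349 = -654183977/19403 - 25349 = -1146030624/19403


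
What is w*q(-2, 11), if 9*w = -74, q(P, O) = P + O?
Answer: -74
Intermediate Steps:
q(P, O) = O + P
w = -74/9 (w = (1/9)*(-74) = -74/9 ≈ -8.2222)
w*q(-2, 11) = -74*(11 - 2)/9 = -74/9*9 = -74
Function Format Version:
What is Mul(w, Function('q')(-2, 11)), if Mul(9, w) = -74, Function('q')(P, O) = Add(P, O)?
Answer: -74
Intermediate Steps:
Function('q')(P, O) = Add(O, P)
w = Rational(-74, 9) (w = Mul(Rational(1, 9), -74) = Rational(-74, 9) ≈ -8.2222)
Mul(w, Function('q')(-2, 11)) = Mul(Rational(-74, 9), Add(11, -2)) = Mul(Rational(-74, 9), 9) = -74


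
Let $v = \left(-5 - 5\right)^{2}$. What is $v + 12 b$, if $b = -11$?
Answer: $-32$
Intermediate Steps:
$v = 100$ ($v = \left(-10\right)^{2} = 100$)
$v + 12 b = 100 + 12 \left(-11\right) = 100 - 132 = -32$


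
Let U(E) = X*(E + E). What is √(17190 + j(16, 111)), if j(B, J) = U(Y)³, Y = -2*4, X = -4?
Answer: √279334 ≈ 528.52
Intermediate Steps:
Y = -8
U(E) = -8*E (U(E) = -4*(E + E) = -8*E)
j(B, J) = 262144 (j(B, J) = (-8*(-8))³ = 64³ = 262144)
√(17190 + j(16, 111)) = √(17190 + 262144) = √279334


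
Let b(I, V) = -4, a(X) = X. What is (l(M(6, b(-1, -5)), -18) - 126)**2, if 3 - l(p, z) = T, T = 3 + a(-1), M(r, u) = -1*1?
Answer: 15625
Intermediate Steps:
M(r, u) = -1
T = 2 (T = 3 - 1 = 2)
l(p, z) = 1 (l(p, z) = 3 - 1*2 = 3 - 2 = 1)
(l(M(6, b(-1, -5)), -18) - 126)**2 = (1 - 126)**2 = (-125)**2 = 15625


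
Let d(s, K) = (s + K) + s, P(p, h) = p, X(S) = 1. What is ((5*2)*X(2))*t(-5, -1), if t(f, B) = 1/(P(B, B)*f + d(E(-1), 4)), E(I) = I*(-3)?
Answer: ⅔ ≈ 0.66667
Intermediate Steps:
E(I) = -3*I
d(s, K) = K + 2*s (d(s, K) = (K + s) + s = K + 2*s)
t(f, B) = 1/(10 + B*f) (t(f, B) = 1/(B*f + (4 + 2*(-3*(-1)))) = 1/(B*f + (4 + 2*3)) = 1/(B*f + (4 + 6)) = 1/(B*f + 10) = 1/(10 + B*f))
((5*2)*X(2))*t(-5, -1) = ((5*2)*1)/(10 - 1*(-5)) = (10*1)/(10 + 5) = 10/15 = 10*(1/15) = ⅔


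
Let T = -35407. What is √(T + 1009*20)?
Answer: I*√15227 ≈ 123.4*I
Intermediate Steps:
√(T + 1009*20) = √(-35407 + 1009*20) = √(-35407 + 20180) = √(-15227) = I*√15227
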